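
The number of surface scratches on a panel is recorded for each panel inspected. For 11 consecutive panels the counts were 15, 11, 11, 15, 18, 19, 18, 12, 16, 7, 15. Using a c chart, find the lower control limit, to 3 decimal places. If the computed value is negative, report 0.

2.939

c̄ = (15 + 11 + 11 + 15 + 18 + 19 + 18 + 12 + 16 + 7 + 15) / 11 = 157 / 11 = 14.2727
LCL = c̄ − 3√c̄ = 14.2727 − 3 × 3.7779 = 2.9389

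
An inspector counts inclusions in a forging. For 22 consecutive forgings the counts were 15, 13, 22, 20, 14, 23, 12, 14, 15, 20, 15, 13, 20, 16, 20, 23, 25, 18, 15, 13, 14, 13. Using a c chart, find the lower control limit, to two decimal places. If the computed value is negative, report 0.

4.60

c̄ = (15 + 13 + 22 + 20 + 14 + 23 + 12 + 14 + 15 + 20 + 15 + 13 + 20 + 16 + 20 + 23 + 25 + 18 + 15 + 13 + 14 + 13) / 22 = 373 / 22 = 16.9545
LCL = c̄ − 3√c̄ = 16.9545 − 3 × 4.1176 = 4.6018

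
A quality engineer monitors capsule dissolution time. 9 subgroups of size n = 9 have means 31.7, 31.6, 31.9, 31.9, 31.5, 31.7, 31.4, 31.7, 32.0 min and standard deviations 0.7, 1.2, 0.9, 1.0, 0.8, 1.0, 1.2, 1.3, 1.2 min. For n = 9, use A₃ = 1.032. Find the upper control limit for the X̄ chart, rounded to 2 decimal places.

X̄̄ = (31.7 + 31.6 + 31.9 + 31.9 + 31.5 + 31.7 + 31.4 + 31.7 + 32.0) / 9 = 31.7111
s̄ = (0.7 + 1.2 + 0.9 + 1.0 + 0.8 + 1.0 + 1.2 + 1.3 + 1.2) / 9 = 1.0333
UCL = X̄̄ + A₃·s̄ = 31.7111 + 1.032 × 1.0333 = 32.7775

32.78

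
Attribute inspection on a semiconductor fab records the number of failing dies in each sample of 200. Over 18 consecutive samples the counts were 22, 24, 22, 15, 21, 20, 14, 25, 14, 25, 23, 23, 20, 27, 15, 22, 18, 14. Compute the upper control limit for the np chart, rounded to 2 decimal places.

p̄ = Σdᵢ / (k·n) = 364 / (18 × 200) = 0.10111
UCL = np̄ + 3·√(np̄(1−p̄)) = 20.2222 + 3 × √(20.2222×0.89889) = 20.2222 + 3 × 4.2635 = 33.0128

33.01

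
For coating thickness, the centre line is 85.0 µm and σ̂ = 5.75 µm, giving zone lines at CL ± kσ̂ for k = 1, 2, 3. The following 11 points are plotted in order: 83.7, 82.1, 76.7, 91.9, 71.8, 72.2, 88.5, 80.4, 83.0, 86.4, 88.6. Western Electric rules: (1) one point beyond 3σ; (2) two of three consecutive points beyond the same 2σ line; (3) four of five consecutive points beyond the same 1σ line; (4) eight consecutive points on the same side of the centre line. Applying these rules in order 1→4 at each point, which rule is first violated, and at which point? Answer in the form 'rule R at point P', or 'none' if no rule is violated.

Zone of each point (C = within 1σ̂, B = 1σ̂–2σ̂, A = 2σ̂–3σ̂, * = beyond 3σ̂; sign = side of CL): 1:-C, 2:-C, 3:-B, 4:+B, 5:-A, 6:-A, 7:+C, 8:-C, 9:-C, 10:+C, 11:+C
Rule 2 (two of three consecutive points beyond the same 2σ limit) is satisfied at point 6.

rule 2 at point 6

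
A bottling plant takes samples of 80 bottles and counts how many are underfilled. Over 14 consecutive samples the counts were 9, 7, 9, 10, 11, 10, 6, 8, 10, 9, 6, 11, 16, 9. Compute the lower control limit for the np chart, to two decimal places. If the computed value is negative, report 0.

p̄ = Σdᵢ / (k·n) = 131 / (14 × 80) = 0.11696
LCL = np̄ − 3·√(np̄(1−p̄)) = 9.3571 − 3 × 2.8745 = 0.7337

0.73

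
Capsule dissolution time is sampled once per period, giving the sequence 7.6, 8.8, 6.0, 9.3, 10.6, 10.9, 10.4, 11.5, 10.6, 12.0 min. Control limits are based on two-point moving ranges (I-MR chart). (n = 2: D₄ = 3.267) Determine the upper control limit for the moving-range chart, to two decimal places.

Moving ranges: 1.2, 2.8, 3.3, 1.3, 0.3, 0.5, 1.1, 0.9, 1.4; M̄R̄ = 12.8000 / 9 = 1.4222
UCL_MR = D₄·M̄R̄ = 3.267 × 1.4222 = 4.6464

4.65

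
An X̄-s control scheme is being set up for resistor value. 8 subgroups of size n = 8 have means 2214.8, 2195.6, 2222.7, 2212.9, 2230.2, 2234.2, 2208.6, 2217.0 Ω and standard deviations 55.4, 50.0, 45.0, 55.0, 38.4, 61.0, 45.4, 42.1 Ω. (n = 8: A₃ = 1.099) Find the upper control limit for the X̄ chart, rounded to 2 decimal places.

2270.89

X̄̄ = (2214.8 + 2195.6 + 2222.7 + 2212.9 + 2230.2 + 2234.2 + 2208.6 + 2217.0) / 8 = 2217.0000
s̄ = (55.4 + 50.0 + 45.0 + 55.0 + 38.4 + 61.0 + 45.4 + 42.1) / 8 = 49.0375
UCL = X̄̄ + A₃·s̄ = 2217.0000 + 1.099 × 49.0375 = 2270.8922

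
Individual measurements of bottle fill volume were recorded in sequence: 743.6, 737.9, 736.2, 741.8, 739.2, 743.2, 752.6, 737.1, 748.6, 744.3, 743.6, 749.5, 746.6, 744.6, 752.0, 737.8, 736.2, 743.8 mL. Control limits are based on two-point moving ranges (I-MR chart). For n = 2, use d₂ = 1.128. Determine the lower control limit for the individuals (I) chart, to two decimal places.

X̄ = (743.6 + 737.9 + 736.2 + 741.8 + 739.2 + 743.2 + 752.6 + 737.1 + 748.6 + 744.3 + 743.6 + 749.5 + 746.6 + 744.6 + 752.0 + 737.8 + 736.2 + 743.8) / 18 = 743.2556
Moving ranges: 5.7, 1.7, 5.6, 2.6, 4.0, 9.4, 15.5, 11.5, 4.3, 0.7, 5.9, 2.9, 2.0, 7.4, 14.2, 1.6, 7.6; M̄R̄ = 102.6000 / 17 = 6.0353
LCL = X̄ − 3·M̄R̄/d₂ = 743.2556 − 3 × 6.0353 / 1.128 = 727.2042

727.20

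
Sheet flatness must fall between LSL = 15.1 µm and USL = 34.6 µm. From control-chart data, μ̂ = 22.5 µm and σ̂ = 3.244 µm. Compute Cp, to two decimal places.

1.00

Cp = (USL − LSL) / (6σ̂) = (34.6 − 15.1) / (6 × 3.244) = 19.5000 / 19.4640 = 1.0018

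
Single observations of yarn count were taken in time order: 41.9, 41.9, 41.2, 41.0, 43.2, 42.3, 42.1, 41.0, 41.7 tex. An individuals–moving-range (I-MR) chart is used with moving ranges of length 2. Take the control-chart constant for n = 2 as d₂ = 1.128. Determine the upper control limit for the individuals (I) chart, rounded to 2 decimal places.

43.81

X̄ = (41.9 + 41.9 + 41.2 + 41.0 + 43.2 + 42.3 + 42.1 + 41.0 + 41.7) / 9 = 41.8111
Moving ranges: 0.0, 0.7, 0.2, 2.2, 0.9, 0.2, 1.1, 0.7; M̄R̄ = 6.0000 / 8 = 0.7500
UCL = X̄ + 3·M̄R̄/d₂ = 41.8111 + 3 × 0.7500 / 1.128 = 43.8058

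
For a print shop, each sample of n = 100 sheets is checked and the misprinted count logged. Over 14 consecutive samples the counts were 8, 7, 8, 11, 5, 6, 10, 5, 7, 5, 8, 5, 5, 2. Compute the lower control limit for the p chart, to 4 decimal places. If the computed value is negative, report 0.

p̄ = Σdᵢ / (k·n) = 92 / (14 × 100) = 0.06571
LCL = p̄ − 3·√(p̄(1−p̄)/n) = 0.06571 − 3 × 0.02478 = -0.00862 → 0 (negative, so LCL = 0)

0.0000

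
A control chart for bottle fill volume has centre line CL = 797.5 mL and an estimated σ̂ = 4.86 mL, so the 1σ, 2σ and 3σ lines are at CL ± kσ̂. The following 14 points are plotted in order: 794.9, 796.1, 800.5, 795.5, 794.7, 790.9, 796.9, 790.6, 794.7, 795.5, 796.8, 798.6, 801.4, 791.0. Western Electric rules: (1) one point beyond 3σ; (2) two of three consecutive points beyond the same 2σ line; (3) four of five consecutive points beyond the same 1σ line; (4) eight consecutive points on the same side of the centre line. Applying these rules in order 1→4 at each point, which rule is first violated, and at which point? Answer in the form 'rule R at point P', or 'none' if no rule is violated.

rule 4 at point 11

Zone of each point (C = within 1σ̂, B = 1σ̂–2σ̂, A = 2σ̂–3σ̂, * = beyond 3σ̂; sign = side of CL): 1:-C, 2:-C, 3:+C, 4:-C, 5:-C, 6:-B, 7:-C, 8:-B, 9:-C, 10:-C, 11:-C, 12:+C, 13:+C, 14:-B
Rule 4 (eight consecutive points on the same side of the centre line) is satisfied at point 11.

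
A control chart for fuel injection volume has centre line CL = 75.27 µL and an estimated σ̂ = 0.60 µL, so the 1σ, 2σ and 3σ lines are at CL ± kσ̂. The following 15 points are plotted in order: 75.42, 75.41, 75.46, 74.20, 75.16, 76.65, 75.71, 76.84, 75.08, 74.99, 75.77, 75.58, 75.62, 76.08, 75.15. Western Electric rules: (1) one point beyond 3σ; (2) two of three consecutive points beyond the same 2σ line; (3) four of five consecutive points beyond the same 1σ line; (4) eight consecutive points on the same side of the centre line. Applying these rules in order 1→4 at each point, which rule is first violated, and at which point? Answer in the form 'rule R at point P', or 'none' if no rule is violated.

rule 2 at point 8

Zone of each point (C = within 1σ̂, B = 1σ̂–2σ̂, A = 2σ̂–3σ̂, * = beyond 3σ̂; sign = side of CL): 1:+C, 2:+C, 3:+C, 4:-B, 5:-C, 6:+A, 7:+C, 8:+A, 9:-C, 10:-C, 11:+C, 12:+C, 13:+C, 14:+B, 15:-C
Rule 2 (two of three consecutive points beyond the same 2σ limit) is satisfied at point 8.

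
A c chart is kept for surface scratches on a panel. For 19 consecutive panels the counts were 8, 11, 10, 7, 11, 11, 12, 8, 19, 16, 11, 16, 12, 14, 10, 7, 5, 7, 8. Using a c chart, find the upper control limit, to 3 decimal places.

c̄ = (8 + 11 + 10 + 7 + 11 + 11 + 12 + 8 + 19 + 16 + 11 + 16 + 12 + 14 + 10 + 7 + 5 + 7 + 8) / 19 = 203 / 19 = 10.6842
UCL = c̄ + 3√c̄ = 10.6842 + 3 × √10.6842 = 10.6842 + 3 × 3.2687 = 20.4902

20.490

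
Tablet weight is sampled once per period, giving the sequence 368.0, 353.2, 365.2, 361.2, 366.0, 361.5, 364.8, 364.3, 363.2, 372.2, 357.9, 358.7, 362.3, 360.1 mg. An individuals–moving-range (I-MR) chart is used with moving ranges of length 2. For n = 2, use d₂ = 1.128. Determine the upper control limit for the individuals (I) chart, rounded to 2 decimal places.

378.08

X̄ = (368.0 + 353.2 + 365.2 + 361.2 + 366.0 + 361.5 + 364.8 + 364.3 + 363.2 + 372.2 + 357.9 + 358.7 + 362.3 + 360.1) / 14 = 362.7571
Moving ranges: 14.8, 12.0, 4.0, 4.8, 4.5, 3.3, 0.5, 1.1, 9.0, 14.3, 0.8, 3.6, 2.2; M̄R̄ = 74.9000 / 13 = 5.7615
UCL = X̄ + 3·M̄R̄/d₂ = 362.7571 + 3 × 5.7615 / 1.128 = 378.0804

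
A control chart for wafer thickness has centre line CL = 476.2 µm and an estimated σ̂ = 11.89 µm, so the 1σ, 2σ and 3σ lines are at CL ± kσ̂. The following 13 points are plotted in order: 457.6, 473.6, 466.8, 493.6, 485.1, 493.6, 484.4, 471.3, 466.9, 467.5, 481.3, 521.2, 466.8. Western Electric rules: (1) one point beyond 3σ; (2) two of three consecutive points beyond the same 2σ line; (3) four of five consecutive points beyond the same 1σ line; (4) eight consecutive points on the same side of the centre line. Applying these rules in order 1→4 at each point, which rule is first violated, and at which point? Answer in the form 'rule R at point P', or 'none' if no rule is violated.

Zone of each point (C = within 1σ̂, B = 1σ̂–2σ̂, A = 2σ̂–3σ̂, * = beyond 3σ̂; sign = side of CL): 1:-B, 2:-C, 3:-C, 4:+B, 5:+C, 6:+B, 7:+C, 8:-C, 9:-C, 10:-C, 11:+C, 12:+*, 13:-C
Rule 1 (one point beyond the 3σ limits) is satisfied at point 12.

rule 1 at point 12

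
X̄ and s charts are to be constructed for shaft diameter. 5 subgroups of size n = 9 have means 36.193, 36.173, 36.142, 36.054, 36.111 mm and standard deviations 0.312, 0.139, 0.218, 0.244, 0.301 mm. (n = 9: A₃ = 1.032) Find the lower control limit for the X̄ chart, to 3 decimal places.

35.884

X̄̄ = (36.193 + 36.173 + 36.142 + 36.054 + 36.111) / 5 = 36.1346
s̄ = (0.312 + 0.139 + 0.218 + 0.244 + 0.301) / 5 = 0.2428
LCL = X̄̄ − A₃·s̄ = 36.1346 − 1.032 × 0.2428 = 35.8840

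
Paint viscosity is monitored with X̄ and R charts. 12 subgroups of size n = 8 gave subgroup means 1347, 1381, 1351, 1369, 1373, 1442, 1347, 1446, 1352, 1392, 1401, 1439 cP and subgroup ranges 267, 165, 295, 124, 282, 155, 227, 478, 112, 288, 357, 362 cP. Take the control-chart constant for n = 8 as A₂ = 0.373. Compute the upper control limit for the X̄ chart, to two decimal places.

X̄̄ = (1347 + 1381 + 1351 + 1369 + 1373 + 1442 + 1347 + 1446 + 1352 + 1392 + 1401 + 1439) / 12 = 16640.0000 / 12 = 1386.6667
R̄ = (267 + 165 + 295 + 124 + 282 + 155 + 227 + 478 + 112 + 288 + 357 + 362) / 12 = 3112.0000 / 12 = 259.3333
UCL = X̄̄ + A₂·R̄ = 1386.6667 + 0.373 × 259.3333 = 1483.3980

1483.40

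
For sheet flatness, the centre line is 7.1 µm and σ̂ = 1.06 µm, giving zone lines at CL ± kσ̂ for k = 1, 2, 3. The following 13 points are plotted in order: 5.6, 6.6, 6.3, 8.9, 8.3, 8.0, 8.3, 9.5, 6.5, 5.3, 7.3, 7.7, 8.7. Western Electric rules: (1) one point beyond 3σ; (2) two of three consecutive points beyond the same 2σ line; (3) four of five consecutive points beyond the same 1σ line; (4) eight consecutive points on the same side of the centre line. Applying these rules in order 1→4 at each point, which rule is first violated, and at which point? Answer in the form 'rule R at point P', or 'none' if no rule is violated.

rule 3 at point 8

Zone of each point (C = within 1σ̂, B = 1σ̂–2σ̂, A = 2σ̂–3σ̂, * = beyond 3σ̂; sign = side of CL): 1:-B, 2:-C, 3:-C, 4:+B, 5:+B, 6:+C, 7:+B, 8:+A, 9:-C, 10:-B, 11:+C, 12:+C, 13:+B
Rule 3 (four of five consecutive points beyond the same 1σ limit) is satisfied at point 8.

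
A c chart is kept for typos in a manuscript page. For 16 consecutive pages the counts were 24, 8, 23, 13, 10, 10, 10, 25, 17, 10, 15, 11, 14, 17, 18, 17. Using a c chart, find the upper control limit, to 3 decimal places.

c̄ = (24 + 8 + 23 + 13 + 10 + 10 + 10 + 25 + 17 + 10 + 15 + 11 + 14 + 17 + 18 + 17) / 16 = 242 / 16 = 15.1250
UCL = c̄ + 3√c̄ = 15.1250 + 3 × √15.1250 = 15.1250 + 3 × 3.8891 = 26.7923

26.792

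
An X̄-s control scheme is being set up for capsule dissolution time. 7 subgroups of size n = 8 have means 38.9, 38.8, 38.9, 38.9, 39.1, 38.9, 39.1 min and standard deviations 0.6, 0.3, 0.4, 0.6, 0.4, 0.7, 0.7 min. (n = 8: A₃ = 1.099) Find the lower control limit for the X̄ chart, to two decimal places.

38.36

X̄̄ = (38.9 + 38.8 + 38.9 + 38.9 + 39.1 + 38.9 + 39.1) / 7 = 38.9429
s̄ = (0.6 + 0.3 + 0.4 + 0.6 + 0.4 + 0.7 + 0.7) / 7 = 0.5286
LCL = X̄̄ − A₃·s̄ = 38.9429 − 1.099 × 0.5286 = 38.3620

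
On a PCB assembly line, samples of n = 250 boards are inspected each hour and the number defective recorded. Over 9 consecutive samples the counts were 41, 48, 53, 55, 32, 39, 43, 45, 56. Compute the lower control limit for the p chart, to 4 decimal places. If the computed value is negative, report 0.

p̄ = Σdᵢ / (k·n) = 412 / (9 × 250) = 0.18311
LCL = p̄ − 3·√(p̄(1−p̄)/n) = 0.18311 − 3 × 0.02446 = 0.10973

0.1097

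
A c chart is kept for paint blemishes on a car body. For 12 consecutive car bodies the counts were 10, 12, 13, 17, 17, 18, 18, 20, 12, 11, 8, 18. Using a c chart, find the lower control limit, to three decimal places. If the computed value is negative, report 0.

c̄ = (10 + 12 + 13 + 17 + 17 + 18 + 18 + 20 + 12 + 11 + 8 + 18) / 12 = 174 / 12 = 14.5000
LCL = c̄ − 3√c̄ = 14.5000 − 3 × 3.8079 = 3.0763

3.076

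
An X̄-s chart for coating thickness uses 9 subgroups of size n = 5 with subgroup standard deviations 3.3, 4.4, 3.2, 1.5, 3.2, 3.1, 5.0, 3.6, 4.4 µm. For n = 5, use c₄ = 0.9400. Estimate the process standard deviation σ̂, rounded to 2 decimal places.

s̄ = (3.3 + 4.4 + 3.2 + 1.5 + 3.2 + 3.1 + 5.0 + 3.6 + 4.4) / 9 = 3.5222
σ̂ = s̄ / c₄ = 3.5222 / 0.9400 = 3.7470

3.75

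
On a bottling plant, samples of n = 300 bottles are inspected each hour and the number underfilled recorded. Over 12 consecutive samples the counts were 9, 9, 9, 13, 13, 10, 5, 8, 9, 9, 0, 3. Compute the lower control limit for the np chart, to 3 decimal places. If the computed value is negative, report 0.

0.000

p̄ = Σdᵢ / (k·n) = 97 / (12 × 300) = 0.02694
LCL = np̄ − 3·√(np̄(1−p̄)) = 8.0833 − 3 × 2.8046 = -0.3303 → 0 (negative, so LCL = 0)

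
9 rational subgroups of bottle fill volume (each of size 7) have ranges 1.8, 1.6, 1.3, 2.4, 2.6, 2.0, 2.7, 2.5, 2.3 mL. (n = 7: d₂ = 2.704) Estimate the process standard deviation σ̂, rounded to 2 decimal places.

0.79

R̄ = (1.8 + 1.6 + 1.3 + 2.4 + 2.6 + 2.0 + 2.7 + 2.5 + 2.3) / 9 = 2.1333
σ̂ = R̄ / d₂ = 2.1333 / 2.704 = 0.7890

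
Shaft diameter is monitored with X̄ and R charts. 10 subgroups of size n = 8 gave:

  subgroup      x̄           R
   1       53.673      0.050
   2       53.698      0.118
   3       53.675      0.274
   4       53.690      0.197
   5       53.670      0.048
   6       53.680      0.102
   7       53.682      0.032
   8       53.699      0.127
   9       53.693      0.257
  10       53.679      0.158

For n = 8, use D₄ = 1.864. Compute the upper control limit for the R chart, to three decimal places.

R̄ = (0.050 + 0.118 + 0.274 + 0.197 + 0.048 + 0.102 + 0.032 + 0.127 + 0.257 + 0.158) / 10 = 1.3630 / 10 = 0.1363
UCL_R = D₄·R̄ = 1.864 × 0.1363 = 0.2541

0.254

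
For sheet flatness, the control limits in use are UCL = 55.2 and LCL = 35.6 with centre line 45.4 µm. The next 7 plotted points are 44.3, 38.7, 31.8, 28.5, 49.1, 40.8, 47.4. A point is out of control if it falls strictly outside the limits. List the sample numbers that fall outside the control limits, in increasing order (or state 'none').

3, 4

Compare each point to [35.6, 55.2]: sample 3 = 31.8 < LCL; sample 4 = 28.5 < LCL.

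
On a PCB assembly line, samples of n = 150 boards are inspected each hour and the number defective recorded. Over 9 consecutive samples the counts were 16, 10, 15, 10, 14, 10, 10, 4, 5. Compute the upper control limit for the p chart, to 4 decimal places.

0.1320

p̄ = Σdᵢ / (k·n) = 94 / (9 × 150) = 0.06963
UCL = p̄ + 3·√(p̄(1−p̄)/n) = 0.06963 + 3 × √(0.06963×0.93037/150) = 0.06963 + 3 × 0.02078 = 0.13197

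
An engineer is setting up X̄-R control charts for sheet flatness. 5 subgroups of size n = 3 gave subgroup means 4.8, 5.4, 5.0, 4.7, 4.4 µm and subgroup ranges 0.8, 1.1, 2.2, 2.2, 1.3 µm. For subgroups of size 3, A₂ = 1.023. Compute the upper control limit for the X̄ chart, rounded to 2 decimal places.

X̄̄ = (4.8 + 5.4 + 5.0 + 4.7 + 4.4) / 5 = 24.3000 / 5 = 4.8600
R̄ = (0.8 + 1.1 + 2.2 + 2.2 + 1.3) / 5 = 7.6000 / 5 = 1.5200
UCL = X̄̄ + A₂·R̄ = 4.8600 + 1.023 × 1.5200 = 6.4150

6.41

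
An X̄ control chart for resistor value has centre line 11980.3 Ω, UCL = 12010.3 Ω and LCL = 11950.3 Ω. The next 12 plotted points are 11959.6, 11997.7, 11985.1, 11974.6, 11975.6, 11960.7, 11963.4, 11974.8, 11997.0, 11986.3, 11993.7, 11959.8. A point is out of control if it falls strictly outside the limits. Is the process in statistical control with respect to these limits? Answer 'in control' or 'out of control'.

in control

All 12 points lie within [11950.3, 12010.3].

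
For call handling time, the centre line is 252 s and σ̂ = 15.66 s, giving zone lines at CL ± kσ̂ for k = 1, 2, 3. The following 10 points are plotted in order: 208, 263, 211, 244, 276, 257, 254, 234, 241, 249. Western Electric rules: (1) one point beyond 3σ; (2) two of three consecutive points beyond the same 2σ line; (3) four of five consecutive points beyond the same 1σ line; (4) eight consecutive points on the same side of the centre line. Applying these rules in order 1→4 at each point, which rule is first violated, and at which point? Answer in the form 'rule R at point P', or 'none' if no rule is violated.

rule 2 at point 3

Zone of each point (C = within 1σ̂, B = 1σ̂–2σ̂, A = 2σ̂–3σ̂, * = beyond 3σ̂; sign = side of CL): 1:-A, 2:+C, 3:-A, 4:-C, 5:+B, 6:+C, 7:+C, 8:-B, 9:-C, 10:-C
Rule 2 (two of three consecutive points beyond the same 2σ limit) is satisfied at point 3.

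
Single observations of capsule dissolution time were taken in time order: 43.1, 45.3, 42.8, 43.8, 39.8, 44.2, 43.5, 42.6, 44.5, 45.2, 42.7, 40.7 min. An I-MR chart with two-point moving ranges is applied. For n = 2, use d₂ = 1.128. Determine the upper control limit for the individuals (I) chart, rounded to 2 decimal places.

X̄ = (43.1 + 45.3 + 42.8 + 43.8 + 39.8 + 44.2 + 43.5 + 42.6 + 44.5 + 45.2 + 42.7 + 40.7) / 12 = 43.1833
Moving ranges: 2.2, 2.5, 1.0, 4.0, 4.4, 0.7, 0.9, 1.9, 0.7, 2.5, 2.0; M̄R̄ = 22.8000 / 11 = 2.0727
UCL = X̄ + 3·M̄R̄/d₂ = 43.1833 + 3 × 2.0727 / 1.128 = 48.6959

48.70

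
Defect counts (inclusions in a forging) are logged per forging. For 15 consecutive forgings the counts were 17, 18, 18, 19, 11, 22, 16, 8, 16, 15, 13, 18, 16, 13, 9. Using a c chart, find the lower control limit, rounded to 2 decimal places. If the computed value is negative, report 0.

3.54

c̄ = (17 + 18 + 18 + 19 + 11 + 22 + 16 + 8 + 16 + 15 + 13 + 18 + 16 + 13 + 9) / 15 = 229 / 15 = 15.2667
LCL = c̄ − 3√c̄ = 15.2667 − 3 × 3.9073 = 3.5449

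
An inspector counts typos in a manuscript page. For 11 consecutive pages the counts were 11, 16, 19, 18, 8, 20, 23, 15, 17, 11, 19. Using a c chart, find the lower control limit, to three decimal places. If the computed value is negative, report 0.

4.057

c̄ = (11 + 16 + 19 + 18 + 8 + 20 + 23 + 15 + 17 + 11 + 19) / 11 = 177 / 11 = 16.0909
LCL = c̄ − 3√c̄ = 16.0909 − 3 × 4.0113 = 4.0569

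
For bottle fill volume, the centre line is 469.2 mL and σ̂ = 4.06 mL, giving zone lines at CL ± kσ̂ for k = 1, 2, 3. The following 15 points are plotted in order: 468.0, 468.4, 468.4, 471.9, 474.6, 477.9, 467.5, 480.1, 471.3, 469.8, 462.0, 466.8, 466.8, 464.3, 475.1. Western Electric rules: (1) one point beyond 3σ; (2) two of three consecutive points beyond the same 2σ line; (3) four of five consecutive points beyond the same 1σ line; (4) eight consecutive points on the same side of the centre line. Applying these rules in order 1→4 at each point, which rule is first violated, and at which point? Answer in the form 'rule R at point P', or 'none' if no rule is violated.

Zone of each point (C = within 1σ̂, B = 1σ̂–2σ̂, A = 2σ̂–3σ̂, * = beyond 3σ̂; sign = side of CL): 1:-C, 2:-C, 3:-C, 4:+C, 5:+B, 6:+A, 7:-C, 8:+A, 9:+C, 10:+C, 11:-B, 12:-C, 13:-C, 14:-B, 15:+B
Rule 2 (two of three consecutive points beyond the same 2σ limit) is satisfied at point 8.

rule 2 at point 8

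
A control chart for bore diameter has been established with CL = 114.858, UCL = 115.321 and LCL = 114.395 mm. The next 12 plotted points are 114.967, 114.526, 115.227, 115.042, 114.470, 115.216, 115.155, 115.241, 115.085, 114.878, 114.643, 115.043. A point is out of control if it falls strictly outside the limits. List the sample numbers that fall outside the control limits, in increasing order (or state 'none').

All 12 points lie within [114.395, 115.321].

none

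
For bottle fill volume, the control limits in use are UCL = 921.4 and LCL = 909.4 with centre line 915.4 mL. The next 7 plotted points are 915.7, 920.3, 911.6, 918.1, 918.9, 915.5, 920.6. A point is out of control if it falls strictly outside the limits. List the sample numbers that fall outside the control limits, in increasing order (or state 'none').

none

All 7 points lie within [909.4, 921.4].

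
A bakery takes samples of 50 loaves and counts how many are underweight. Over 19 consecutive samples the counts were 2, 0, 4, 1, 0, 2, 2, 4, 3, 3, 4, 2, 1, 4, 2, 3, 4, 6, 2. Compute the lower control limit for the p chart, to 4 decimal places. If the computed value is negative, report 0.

0.0000

p̄ = Σdᵢ / (k·n) = 49 / (19 × 50) = 0.05158
LCL = p̄ − 3·√(p̄(1−p̄)/n) = 0.05158 − 3 × 0.03128 = -0.04226 → 0 (negative, so LCL = 0)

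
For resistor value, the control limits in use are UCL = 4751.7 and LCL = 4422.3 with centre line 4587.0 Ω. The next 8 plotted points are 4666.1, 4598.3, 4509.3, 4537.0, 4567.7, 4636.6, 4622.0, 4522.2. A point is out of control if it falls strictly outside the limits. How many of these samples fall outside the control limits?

All 8 points lie within [4422.3, 4751.7].

0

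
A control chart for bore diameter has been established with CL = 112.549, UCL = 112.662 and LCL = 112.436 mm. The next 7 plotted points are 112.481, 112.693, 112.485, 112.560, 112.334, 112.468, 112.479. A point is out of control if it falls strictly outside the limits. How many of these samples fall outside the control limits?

2

Compare each point to [112.436, 112.662]: sample 2 = 112.693 > UCL; sample 5 = 112.334 < LCL.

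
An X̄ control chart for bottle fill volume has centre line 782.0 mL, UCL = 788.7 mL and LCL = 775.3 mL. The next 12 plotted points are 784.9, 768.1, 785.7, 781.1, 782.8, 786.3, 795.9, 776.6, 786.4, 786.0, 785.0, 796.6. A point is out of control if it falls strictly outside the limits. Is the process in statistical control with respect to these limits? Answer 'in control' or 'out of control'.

out of control

Compare each point to [775.3, 788.7]: sample 2 = 768.1 < LCL; sample 7 = 795.9 > UCL; sample 12 = 796.6 > UCL.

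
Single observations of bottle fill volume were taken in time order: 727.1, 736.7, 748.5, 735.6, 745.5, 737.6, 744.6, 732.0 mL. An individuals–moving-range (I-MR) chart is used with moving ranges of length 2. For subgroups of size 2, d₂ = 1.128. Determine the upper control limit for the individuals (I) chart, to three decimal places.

765.692

X̄ = (727.1 + 736.7 + 748.5 + 735.6 + 745.5 + 737.6 + 744.6 + 732.0) / 8 = 738.4500
Moving ranges: 9.6, 11.8, 12.9, 9.9, 7.9, 7.0, 12.6; M̄R̄ = 71.7000 / 7 = 10.2429
UCL = X̄ + 3·M̄R̄/d₂ = 738.4500 + 3 × 10.2429 / 1.128 = 765.6916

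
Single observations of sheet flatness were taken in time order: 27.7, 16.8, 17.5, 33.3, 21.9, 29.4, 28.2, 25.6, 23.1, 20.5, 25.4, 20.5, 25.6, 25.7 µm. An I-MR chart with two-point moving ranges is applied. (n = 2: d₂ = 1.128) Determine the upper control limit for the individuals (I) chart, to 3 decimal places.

X̄ = (27.7 + 16.8 + 17.5 + 33.3 + 21.9 + 29.4 + 28.2 + 25.6 + 23.1 + 20.5 + 25.4 + 20.5 + 25.6 + 25.7) / 14 = 24.3714
Moving ranges: 10.9, 0.7, 15.8, 11.4, 7.5, 1.2, 2.6, 2.5, 2.6, 4.9, 4.9, 5.1, 0.1; M̄R̄ = 70.2000 / 13 = 5.4000
UCL = X̄ + 3·M̄R̄/d₂ = 24.3714 + 3 × 5.4000 / 1.128 = 38.7331

38.733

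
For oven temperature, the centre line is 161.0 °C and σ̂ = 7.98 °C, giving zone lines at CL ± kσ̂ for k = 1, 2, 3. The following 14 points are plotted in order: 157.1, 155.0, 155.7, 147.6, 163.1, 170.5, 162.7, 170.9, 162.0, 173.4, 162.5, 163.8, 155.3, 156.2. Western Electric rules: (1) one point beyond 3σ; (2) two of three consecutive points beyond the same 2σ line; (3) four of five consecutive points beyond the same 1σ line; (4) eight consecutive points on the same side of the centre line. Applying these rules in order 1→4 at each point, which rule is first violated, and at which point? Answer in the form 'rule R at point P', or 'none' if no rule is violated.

rule 4 at point 12

Zone of each point (C = within 1σ̂, B = 1σ̂–2σ̂, A = 2σ̂–3σ̂, * = beyond 3σ̂; sign = side of CL): 1:-C, 2:-C, 3:-C, 4:-B, 5:+C, 6:+B, 7:+C, 8:+B, 9:+C, 10:+B, 11:+C, 12:+C, 13:-C, 14:-C
Rule 4 (eight consecutive points on the same side of the centre line) is satisfied at point 12.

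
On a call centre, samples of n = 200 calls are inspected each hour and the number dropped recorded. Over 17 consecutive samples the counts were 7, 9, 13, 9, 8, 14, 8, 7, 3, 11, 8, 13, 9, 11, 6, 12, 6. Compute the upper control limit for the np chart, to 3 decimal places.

17.881

p̄ = Σdᵢ / (k·n) = 154 / (17 × 200) = 0.04529
UCL = np̄ + 3·√(np̄(1−p̄)) = 9.0588 + 3 × √(9.0588×0.95471) = 9.0588 + 3 × 2.9408 = 17.8813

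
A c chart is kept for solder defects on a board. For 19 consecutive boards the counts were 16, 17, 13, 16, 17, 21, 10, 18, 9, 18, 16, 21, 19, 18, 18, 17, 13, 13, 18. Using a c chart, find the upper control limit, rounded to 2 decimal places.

c̄ = (16 + 17 + 13 + 16 + 17 + 21 + 10 + 18 + 9 + 18 + 16 + 21 + 19 + 18 + 18 + 17 + 13 + 13 + 18) / 19 = 308 / 19 = 16.2105
UCL = c̄ + 3√c̄ = 16.2105 + 3 × √16.2105 = 16.2105 + 3 × 4.0262 = 28.2892

28.29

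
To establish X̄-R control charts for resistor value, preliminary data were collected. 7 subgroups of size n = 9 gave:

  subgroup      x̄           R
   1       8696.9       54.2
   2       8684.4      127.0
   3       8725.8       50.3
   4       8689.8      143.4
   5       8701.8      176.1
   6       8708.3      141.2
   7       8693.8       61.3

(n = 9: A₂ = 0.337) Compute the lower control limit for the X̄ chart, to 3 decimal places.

X̄̄ = (8696.9 + 8684.4 + 8725.8 + 8689.8 + 8701.8 + 8708.3 + 8693.8) / 7 = 60900.8000 / 7 = 8700.1143
R̄ = (54.2 + 127.0 + 50.3 + 143.4 + 176.1 + 141.2 + 61.3) / 7 = 753.5000 / 7 = 107.6429
LCL = X̄̄ − A₂·R̄ = 8700.1143 − 0.337 × 107.6429 = 8663.8386

8663.839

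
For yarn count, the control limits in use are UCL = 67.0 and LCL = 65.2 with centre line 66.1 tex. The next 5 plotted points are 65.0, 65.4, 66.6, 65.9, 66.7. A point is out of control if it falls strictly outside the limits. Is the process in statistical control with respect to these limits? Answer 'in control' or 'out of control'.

Compare each point to [65.2, 67.0]: sample 1 = 65.0 < LCL.

out of control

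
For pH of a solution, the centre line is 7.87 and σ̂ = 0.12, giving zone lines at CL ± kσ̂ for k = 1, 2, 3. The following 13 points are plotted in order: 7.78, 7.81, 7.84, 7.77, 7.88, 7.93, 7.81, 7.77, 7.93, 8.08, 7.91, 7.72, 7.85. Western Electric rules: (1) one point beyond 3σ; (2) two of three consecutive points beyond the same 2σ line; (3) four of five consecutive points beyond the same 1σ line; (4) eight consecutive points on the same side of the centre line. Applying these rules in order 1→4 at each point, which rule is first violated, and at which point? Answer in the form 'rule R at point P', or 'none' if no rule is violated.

Zone of each point (C = within 1σ̂, B = 1σ̂–2σ̂, A = 2σ̂–3σ̂, * = beyond 3σ̂; sign = side of CL): 1:-C, 2:-C, 3:-C, 4:-C, 5:+C, 6:+C, 7:-C, 8:-C, 9:+C, 10:+B, 11:+C, 12:-B, 13:-C
No rule fires across all 13 points.

none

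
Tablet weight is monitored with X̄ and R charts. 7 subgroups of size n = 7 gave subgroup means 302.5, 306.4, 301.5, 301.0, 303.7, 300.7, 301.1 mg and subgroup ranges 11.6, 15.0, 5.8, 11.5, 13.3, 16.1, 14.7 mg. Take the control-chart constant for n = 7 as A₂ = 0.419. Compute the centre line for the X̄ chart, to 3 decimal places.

X̄̄ = (302.5 + 306.4 + 301.5 + 301.0 + 303.7 + 300.7 + 301.1) / 7 = 2116.9000 / 7 = 302.4143
CL = X̄̄ = 302.4143

302.414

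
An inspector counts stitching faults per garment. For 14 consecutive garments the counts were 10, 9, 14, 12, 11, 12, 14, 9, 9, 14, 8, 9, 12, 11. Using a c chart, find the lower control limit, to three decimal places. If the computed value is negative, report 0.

c̄ = (10 + 9 + 14 + 12 + 11 + 12 + 14 + 9 + 9 + 14 + 8 + 9 + 12 + 11) / 14 = 154 / 14 = 11.0000
LCL = c̄ − 3√c̄ = 11.0000 − 3 × 3.3166 = 1.0501

1.050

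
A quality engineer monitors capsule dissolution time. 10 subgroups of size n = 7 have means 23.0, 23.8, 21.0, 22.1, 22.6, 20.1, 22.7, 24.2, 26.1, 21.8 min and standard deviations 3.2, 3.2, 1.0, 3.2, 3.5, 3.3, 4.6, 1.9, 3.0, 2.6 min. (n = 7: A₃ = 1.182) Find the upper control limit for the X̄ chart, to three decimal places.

X̄̄ = (23.0 + 23.8 + 21.0 + 22.1 + 22.6 + 20.1 + 22.7 + 24.2 + 26.1 + 21.8) / 10 = 22.7400
s̄ = (3.2 + 3.2 + 1.0 + 3.2 + 3.5 + 3.3 + 4.6 + 1.9 + 3.0 + 2.6) / 10 = 2.9500
UCL = X̄̄ + A₃·s̄ = 22.7400 + 1.182 × 2.9500 = 26.2269

26.227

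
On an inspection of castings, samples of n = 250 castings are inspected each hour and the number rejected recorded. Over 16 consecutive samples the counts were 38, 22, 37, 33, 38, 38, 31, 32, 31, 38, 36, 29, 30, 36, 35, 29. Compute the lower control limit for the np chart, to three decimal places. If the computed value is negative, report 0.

17.192

p̄ = Σdᵢ / (k·n) = 533 / (16 × 250) = 0.13325
LCL = np̄ − 3·√(np̄(1−p̄)) = 33.3125 − 3 × 5.3734 = 17.1922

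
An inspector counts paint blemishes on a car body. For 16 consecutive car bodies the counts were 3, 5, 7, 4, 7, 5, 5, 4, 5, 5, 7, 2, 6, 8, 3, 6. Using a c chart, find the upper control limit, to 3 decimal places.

c̄ = (3 + 5 + 7 + 4 + 7 + 5 + 5 + 4 + 5 + 5 + 7 + 2 + 6 + 8 + 3 + 6) / 16 = 82 / 16 = 5.1250
UCL = c̄ + 3√c̄ = 5.1250 + 3 × √5.1250 = 5.1250 + 3 × 2.2638 = 11.9165

11.917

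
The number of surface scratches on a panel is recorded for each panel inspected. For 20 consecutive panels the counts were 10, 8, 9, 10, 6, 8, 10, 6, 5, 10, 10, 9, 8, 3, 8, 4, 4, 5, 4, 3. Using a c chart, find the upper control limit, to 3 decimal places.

14.937

c̄ = (10 + 8 + 9 + 10 + 6 + 8 + 10 + 6 + 5 + 10 + 10 + 9 + 8 + 3 + 8 + 4 + 4 + 5 + 4 + 3) / 20 = 140 / 20 = 7.0000
UCL = c̄ + 3√c̄ = 7.0000 + 3 × √7.0000 = 7.0000 + 3 × 2.6458 = 14.9373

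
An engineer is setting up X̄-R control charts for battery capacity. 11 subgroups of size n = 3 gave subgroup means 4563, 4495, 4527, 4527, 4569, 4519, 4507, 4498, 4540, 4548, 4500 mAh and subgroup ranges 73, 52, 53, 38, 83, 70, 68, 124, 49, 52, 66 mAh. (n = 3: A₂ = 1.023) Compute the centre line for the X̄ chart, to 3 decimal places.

X̄̄ = (4563 + 4495 + 4527 + 4527 + 4569 + 4519 + 4507 + 4498 + 4540 + 4548 + 4500) / 11 = 49793.0000 / 11 = 4526.6364
CL = X̄̄ = 4526.6364

4526.636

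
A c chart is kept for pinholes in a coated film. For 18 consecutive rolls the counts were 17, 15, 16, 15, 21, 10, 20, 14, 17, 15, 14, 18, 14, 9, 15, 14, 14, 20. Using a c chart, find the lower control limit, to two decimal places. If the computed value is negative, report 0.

3.65

c̄ = (17 + 15 + 16 + 15 + 21 + 10 + 20 + 14 + 17 + 15 + 14 + 18 + 14 + 9 + 15 + 14 + 14 + 20) / 18 = 278 / 18 = 15.4444
LCL = c̄ − 3√c̄ = 15.4444 − 3 × 3.9299 = 3.6546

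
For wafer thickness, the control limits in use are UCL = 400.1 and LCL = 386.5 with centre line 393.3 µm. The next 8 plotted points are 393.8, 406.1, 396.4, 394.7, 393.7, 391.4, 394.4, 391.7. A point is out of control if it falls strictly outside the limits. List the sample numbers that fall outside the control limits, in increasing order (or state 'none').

Compare each point to [386.5, 400.1]: sample 2 = 406.1 > UCL.

2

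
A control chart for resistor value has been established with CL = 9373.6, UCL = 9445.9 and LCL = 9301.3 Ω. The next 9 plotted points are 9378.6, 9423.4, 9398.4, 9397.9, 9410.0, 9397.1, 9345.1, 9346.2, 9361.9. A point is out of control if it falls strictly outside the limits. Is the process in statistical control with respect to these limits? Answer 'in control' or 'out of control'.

in control

All 9 points lie within [9301.3, 9445.9].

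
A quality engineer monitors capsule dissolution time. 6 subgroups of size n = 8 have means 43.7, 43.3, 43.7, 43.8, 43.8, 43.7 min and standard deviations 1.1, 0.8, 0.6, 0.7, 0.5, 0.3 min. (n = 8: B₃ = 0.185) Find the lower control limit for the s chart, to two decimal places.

s̄ = (1.1 + 0.8 + 0.6 + 0.7 + 0.5 + 0.3) / 6 = 0.6667
LCL_s = B₃·s̄ = 0.185 × 0.6667 = 0.1233

0.12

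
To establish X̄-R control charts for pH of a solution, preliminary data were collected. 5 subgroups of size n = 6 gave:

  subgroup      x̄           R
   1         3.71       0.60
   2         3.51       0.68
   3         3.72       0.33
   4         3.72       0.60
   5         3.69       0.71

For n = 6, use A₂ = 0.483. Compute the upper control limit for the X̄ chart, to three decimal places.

3.952

X̄̄ = (3.71 + 3.51 + 3.72 + 3.72 + 3.69) / 5 = 18.3500 / 5 = 3.6700
R̄ = (0.60 + 0.68 + 0.33 + 0.60 + 0.71) / 5 = 2.9200 / 5 = 0.5840
UCL = X̄̄ + A₂·R̄ = 3.6700 + 0.483 × 0.5840 = 3.9521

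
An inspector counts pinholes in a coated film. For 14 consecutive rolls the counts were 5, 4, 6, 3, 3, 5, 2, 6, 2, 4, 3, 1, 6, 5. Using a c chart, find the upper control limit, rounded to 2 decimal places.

9.87

c̄ = (5 + 4 + 6 + 3 + 3 + 5 + 2 + 6 + 2 + 4 + 3 + 1 + 6 + 5) / 14 = 55 / 14 = 3.9286
UCL = c̄ + 3√c̄ = 3.9286 + 3 × √3.9286 = 3.9286 + 3 × 1.9821 = 9.8748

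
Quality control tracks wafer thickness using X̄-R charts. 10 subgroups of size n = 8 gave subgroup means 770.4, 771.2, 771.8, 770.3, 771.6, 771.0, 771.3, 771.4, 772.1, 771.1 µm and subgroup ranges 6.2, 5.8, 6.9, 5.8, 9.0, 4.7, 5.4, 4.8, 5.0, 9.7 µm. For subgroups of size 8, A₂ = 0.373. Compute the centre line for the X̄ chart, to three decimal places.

X̄̄ = (770.4 + 771.2 + 771.8 + 770.3 + 771.6 + 771.0 + 771.3 + 771.4 + 772.1 + 771.1) / 10 = 7712.2000 / 10 = 771.2200
CL = X̄̄ = 771.2200

771.220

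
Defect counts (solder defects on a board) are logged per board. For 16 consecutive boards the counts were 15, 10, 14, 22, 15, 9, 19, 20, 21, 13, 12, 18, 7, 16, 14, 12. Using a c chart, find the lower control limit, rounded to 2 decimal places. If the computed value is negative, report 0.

c̄ = (15 + 10 + 14 + 22 + 15 + 9 + 19 + 20 + 21 + 13 + 12 + 18 + 7 + 16 + 14 + 12) / 16 = 237 / 16 = 14.8125
LCL = c̄ − 3√c̄ = 14.8125 − 3 × 3.8487 = 3.2664

3.27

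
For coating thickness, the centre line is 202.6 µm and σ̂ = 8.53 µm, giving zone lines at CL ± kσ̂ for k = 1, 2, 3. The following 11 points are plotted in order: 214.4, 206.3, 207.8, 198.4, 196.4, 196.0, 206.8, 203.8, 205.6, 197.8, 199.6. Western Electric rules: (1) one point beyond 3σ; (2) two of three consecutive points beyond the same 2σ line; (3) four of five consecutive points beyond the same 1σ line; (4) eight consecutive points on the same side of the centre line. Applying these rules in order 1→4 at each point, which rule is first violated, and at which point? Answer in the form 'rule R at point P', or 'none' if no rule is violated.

Zone of each point (C = within 1σ̂, B = 1σ̂–2σ̂, A = 2σ̂–3σ̂, * = beyond 3σ̂; sign = side of CL): 1:+B, 2:+C, 3:+C, 4:-C, 5:-C, 6:-C, 7:+C, 8:+C, 9:+C, 10:-C, 11:-C
No rule fires across all 11 points.

none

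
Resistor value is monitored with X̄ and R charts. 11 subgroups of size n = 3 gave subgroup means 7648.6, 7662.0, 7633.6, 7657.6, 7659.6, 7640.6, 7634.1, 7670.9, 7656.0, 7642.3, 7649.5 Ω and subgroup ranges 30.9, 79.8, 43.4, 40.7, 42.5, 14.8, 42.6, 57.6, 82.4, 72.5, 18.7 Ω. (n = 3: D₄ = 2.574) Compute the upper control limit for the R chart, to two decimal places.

123.06

R̄ = (30.9 + 79.8 + 43.4 + 40.7 + 42.5 + 14.8 + 42.6 + 57.6 + 82.4 + 72.5 + 18.7) / 11 = 525.9000 / 11 = 47.8091
UCL_R = D₄·R̄ = 2.574 × 47.8091 = 123.0606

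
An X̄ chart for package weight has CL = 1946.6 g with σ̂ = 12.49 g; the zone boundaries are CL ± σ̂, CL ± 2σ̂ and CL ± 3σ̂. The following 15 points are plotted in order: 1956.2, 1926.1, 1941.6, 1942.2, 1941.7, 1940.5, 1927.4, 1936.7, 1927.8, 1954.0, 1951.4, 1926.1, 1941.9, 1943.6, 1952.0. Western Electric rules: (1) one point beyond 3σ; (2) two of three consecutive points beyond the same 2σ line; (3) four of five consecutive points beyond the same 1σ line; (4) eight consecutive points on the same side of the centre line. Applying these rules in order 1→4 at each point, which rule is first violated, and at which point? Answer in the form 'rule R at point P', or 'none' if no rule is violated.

rule 4 at point 9

Zone of each point (C = within 1σ̂, B = 1σ̂–2σ̂, A = 2σ̂–3σ̂, * = beyond 3σ̂; sign = side of CL): 1:+C, 2:-B, 3:-C, 4:-C, 5:-C, 6:-C, 7:-B, 8:-C, 9:-B, 10:+C, 11:+C, 12:-B, 13:-C, 14:-C, 15:+C
Rule 4 (eight consecutive points on the same side of the centre line) is satisfied at point 9.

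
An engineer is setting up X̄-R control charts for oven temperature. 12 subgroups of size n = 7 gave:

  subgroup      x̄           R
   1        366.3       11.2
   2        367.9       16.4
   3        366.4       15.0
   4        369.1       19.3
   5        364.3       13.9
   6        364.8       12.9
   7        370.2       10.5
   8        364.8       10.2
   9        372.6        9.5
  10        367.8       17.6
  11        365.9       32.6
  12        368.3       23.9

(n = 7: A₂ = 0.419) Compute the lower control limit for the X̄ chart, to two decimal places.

X̄̄ = (366.3 + 367.9 + 366.4 + 369.1 + 364.3 + 364.8 + 370.2 + 364.8 + 372.6 + 367.8 + 365.9 + 368.3) / 12 = 4408.4000 / 12 = 367.3667
R̄ = (11.2 + 16.4 + 15.0 + 19.3 + 13.9 + 12.9 + 10.5 + 10.2 + 9.5 + 17.6 + 32.6 + 23.9) / 12 = 193.0000 / 12 = 16.0833
LCL = X̄̄ − A₂·R̄ = 367.3667 − 0.419 × 16.0833 = 360.6277

360.63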